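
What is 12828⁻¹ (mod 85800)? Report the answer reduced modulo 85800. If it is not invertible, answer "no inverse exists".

Compute gcd(12828, 85800):
85800 = 6·12828 + 8832
12828 = 1·8832 + 3996
8832 = 2·3996 + 840
3996 = 4·840 + 636
840 = 1·636 + 204
636 = 3·204 + 24
204 = 8·24 + 12
24 = 2·12 + 0
gcd(12828, 85800) = 12 ≠ 1, so 12828 has no multiplicative inverse modulo 85800.

no inverse exists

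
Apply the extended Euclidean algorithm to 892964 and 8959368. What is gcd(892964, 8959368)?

4

Repeated division:
8959368 = 10×892964 + 29728
892964 = 30×29728 + 1124
29728 = 26×1124 + 504
1124 = 2×504 + 116
504 = 4×116 + 40
116 = 2×40 + 36
40 = 1×36 + 4
36 = 9×4 + 0
gcd(892964, 8959368) = 4.
Express as a combination:
4 = 40 − 36
4 = −116 + 3·40
4 = 3·504 − 13·116
4 = −13·1124 + 29·504
4 = 29·29728 − 767·1124
4 = −767·892964 + 23039·29728
4 = 23039·8959368 − 231157·892964
So 4 = (23039)·8959368 + (-231157)·892964.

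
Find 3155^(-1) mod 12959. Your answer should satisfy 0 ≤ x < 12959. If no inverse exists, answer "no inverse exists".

gcd(12959, 3155) by repeated division:
12959 = 4*3155 + 339
3155 = 9*339 + 104
339 = 3*104 + 27
104 = 3*27 + 23
27 = 1*23 + 4
23 = 5*4 + 3
4 = 1*3 + 1
3 = 3*1 + 0
gcd = 1, so the inverse exists. Back-substitute:
1 = 4 − 3
1 = −23 + 6·4
1 = 6·27 − 7·23
1 = −7·104 + 27·27
1 = 27·339 − 88·104
1 = −88·3155 + 819·339
1 = 819·12959 − 3364·3155
Thus 3155·(-3364) ≡ 1 (mod 12959); reducing, -3364 mod 12959 = 9595.

9595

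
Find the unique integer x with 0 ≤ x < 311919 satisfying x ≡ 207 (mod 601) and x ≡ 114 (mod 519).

185916

Write x = 207 + 601·k. Then 601·k ≡ 114 − 207 ≡ 426 (mod 519).
Need 601⁻¹ mod 519. Extended Euclid on (519, 82):
519 = 6×82 + 27
82 = 3×27 + 1
27 = 27×1 + 0
Back-substitute:
1 = 82 − 3·27
1 = −3·519 + 19·82
601⁻¹ ≡ 19 (mod 519), so k ≡ 19·426 ≡ 309 (mod 519).
x = 207 + 601·309 = 185916.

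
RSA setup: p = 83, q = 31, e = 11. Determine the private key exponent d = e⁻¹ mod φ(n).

671

φ(n) = (p−1)(q−1) = 82·30 = 2460.
Need d with 11·d ≡ 1 (mod 2460). Apply the extended Euclidean algorithm:
2460 = 223·11 + 7
11 = 1·7 + 4
7 = 1·4 + 3
4 = 1·3 + 1
3 = 3·1 + 0
Back-substitute:
1 = 4 − 3
1 = −7 + 2·4
1 = 2·11 − 3·7
1 = −3·2460 + 671·11
So 11·671 ≡ 1 (mod 2460), hence d = 671.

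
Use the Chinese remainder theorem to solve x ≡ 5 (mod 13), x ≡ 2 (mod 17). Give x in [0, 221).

Write x = 5 + 13·k. Then 13·k ≡ 2 − 5 ≡ 14 (mod 17).
Need 13⁻¹ mod 17. Extended Euclid on (17, 13):
17 = 1·13 + 4
13 = 3·4 + 1
4 = 4·1 + 0
Back-substitute:
1 = 13 − 3·4
1 = −3·17 + 4·13
13⁻¹ ≡ 4 (mod 17), so k ≡ 4·14 ≡ 5 (mod 17).
x = 5 + 13·5 = 70.

70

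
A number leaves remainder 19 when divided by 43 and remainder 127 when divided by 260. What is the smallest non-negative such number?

Write x = 19 + 43·k. Then 43·k ≡ 127 − 19 ≡ 108 (mod 260).
Need 43⁻¹ mod 260. Extended Euclid on (260, 43):
260 = 6*43 + 2
43 = 21*2 + 1
2 = 2*1 + 0
Back-substitute:
1 = 43 − 21·2
1 = −21·260 + 127·43
43⁻¹ ≡ 127 (mod 260), so k ≡ 127·108 ≡ 196 (mod 260).
x = 19 + 43·196 = 8447.

8447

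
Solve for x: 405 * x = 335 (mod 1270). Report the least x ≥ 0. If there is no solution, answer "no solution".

51

First find gcd(405, 1270):
1270 = 3*405 + 55
405 = 7*55 + 20
55 = 2*20 + 15
20 = 1*15 + 5
15 = 3*5 + 0
gcd = 5 and 5 | 335, so solutions exist. Divide through by 5: 81x ≡ 67 (mod 254).
Now find 81⁻¹ mod 254:
254 = 3·81 + 11
81 = 7·11 + 4
11 = 2·4 + 3
4 = 1·3 + 1
3 = 3·1 + 0
Back-substitute:
1 = 4 − 3
1 = −11 + 3·4
1 = 3·81 − 22·11
1 = −22·254 + 69·81
So 81⁻¹ ≡ 69 (mod 254).
Then x ≡ 69·67 ≡ 51 (mod 254); the smallest non-negative solution is x = 51.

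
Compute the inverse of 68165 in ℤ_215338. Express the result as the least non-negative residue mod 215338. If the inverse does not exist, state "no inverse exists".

150397

gcd(215338, 68165) by repeated division:
215338 = 3×68165 + 10843
68165 = 6×10843 + 3107
10843 = 3×3107 + 1522
3107 = 2×1522 + 63
1522 = 24×63 + 10
63 = 6×10 + 3
10 = 3×3 + 1
3 = 3×1 + 0
Since gcd(68165, 215338) = 1, back-substitute to write 1 as a combination:
1 = 10 − 3·3
1 = −3·63 + 19·10
1 = 19·1522 − 459·63
1 = −459·3107 + 937·1522
1 = 937·10843 − 3270·3107
1 = −3270·68165 + 20557·10843
1 = 20557·215338 − 64941·68165
Hence 68165⁻¹ ≡ -64941 ≡ 150397 (mod 215338).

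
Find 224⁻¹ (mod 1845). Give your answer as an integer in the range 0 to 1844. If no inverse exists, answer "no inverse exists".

1079

Run Euclid on (1845, 224):
1845 = 8×224 + 53
224 = 4×53 + 12
53 = 4×12 + 5
12 = 2×5 + 2
5 = 2×2 + 1
2 = 2×1 + 0
gcd = 1, so the inverse exists. Back-substitute:
1 = 5 − 2·2
1 = −2·12 + 5·5
1 = 5·53 − 22·12
1 = −22·224 + 93·53
1 = 93·1845 − 766·224
Hence 224⁻¹ ≡ -766 ≡ 1079 (mod 1845).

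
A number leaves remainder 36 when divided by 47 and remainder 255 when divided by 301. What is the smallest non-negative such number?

Write x = 36 + 47·k. Then 47·k ≡ 255 − 36 ≡ 219 (mod 301).
Need 47⁻¹ mod 301. Extended Euclid on (301, 47):
301 = 6×47 + 19
47 = 2×19 + 9
19 = 2×9 + 1
9 = 9×1 + 0
Back-substitute:
1 = 19 − 2·9
1 = −2·47 + 5·19
1 = 5·301 − 32·47
47⁻¹ ≡ 269 (mod 301), so k ≡ 269·219 ≡ 216 (mod 301).
x = 36 + 47·216 = 10188.

10188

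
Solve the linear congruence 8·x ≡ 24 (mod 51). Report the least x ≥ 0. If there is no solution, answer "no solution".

3

First find gcd(8, 51):
51 = 6×8 + 3
8 = 2×3 + 2
3 = 1×2 + 1
2 = 2×1 + 0
gcd = 1, so a unique solution mod 51 exists.
Back-substitute for the Bézout coefficients:
1 = 3 − 2
1 = −8 + 3·3
1 = 3·51 − 19·8
So 8·(-19) ≡ 1 (mod 51), giving 8⁻¹ ≡ 32.
x ≡ 8⁻¹·24 ≡ 32·24 ≡ 3 (mod 51).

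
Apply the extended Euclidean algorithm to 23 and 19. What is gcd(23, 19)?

1

Euclidean algorithm:
23 = 1×19 + 4
19 = 4×4 + 3
4 = 1×3 + 1
3 = 3×1 + 0
gcd(23, 19) = 1.
Working backward:
1 = 4 − 3
1 = −19 + 5·4
1 = 5·23 − 6·19
So 1 = (5)·23 + (-6)·19.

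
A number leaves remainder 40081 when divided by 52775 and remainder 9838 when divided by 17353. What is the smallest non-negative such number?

410946231

Write x = 40081 + 52775·k. Then 52775·k ≡ 9838 − 40081 ≡ 4463 (mod 17353).
Need 52775⁻¹ mod 17353. Extended Euclid on (17353, 716):
17353 = 24*716 + 169
716 = 4*169 + 40
169 = 4*40 + 9
40 = 4*9 + 4
9 = 2*4 + 1
4 = 4*1 + 0
Back-substitute:
1 = 9 − 2·4
1 = −2·40 + 9·9
1 = 9·169 − 38·40
1 = −38·716 + 161·169
1 = 161·17353 − 3902·716
52775⁻¹ ≡ 13451 (mod 17353), so k ≡ 13451·4463 ≡ 7786 (mod 17353).
x = 40081 + 52775·7786 = 410946231.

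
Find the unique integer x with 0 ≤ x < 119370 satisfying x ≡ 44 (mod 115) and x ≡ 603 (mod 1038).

85719

Write x = 44 + 115·k. Then 115·k ≡ 603 − 44 ≡ 559 (mod 1038).
Need 115⁻¹ mod 1038. Extended Euclid on (1038, 115):
1038 = 9·115 + 3
115 = 38·3 + 1
3 = 3·1 + 0
Back-substitute:
1 = 115 − 38·3
1 = −38·1038 + 343·115
115⁻¹ ≡ 343 (mod 1038), so k ≡ 343·559 ≡ 745 (mod 1038).
x = 44 + 115·745 = 85719.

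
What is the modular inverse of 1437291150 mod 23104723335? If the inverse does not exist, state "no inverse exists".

no inverse exists

Compute gcd(1437291150, 23104723335):
23104723335 = 16×1437291150 + 108064935
1437291150 = 13×108064935 + 32446995
108064935 = 3×32446995 + 10723950
32446995 = 3×10723950 + 275145
10723950 = 38×275145 + 268440
275145 = 1×268440 + 6705
268440 = 40×6705 + 240
6705 = 27×240 + 225
240 = 1×225 + 15
225 = 15×15 + 0
gcd(1437291150, 23104723335) = 15 ≠ 1, so 1437291150 has no multiplicative inverse modulo 23104723335.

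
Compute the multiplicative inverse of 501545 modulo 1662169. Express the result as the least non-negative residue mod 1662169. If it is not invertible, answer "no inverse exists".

256995

Run Euclid on (1662169, 501545):
1662169 = 3×501545 + 157534
501545 = 3×157534 + 28943
157534 = 5×28943 + 12819
28943 = 2×12819 + 3305
12819 = 3×3305 + 2904
3305 = 1×2904 + 401
2904 = 7×401 + 97
401 = 4×97 + 13
97 = 7×13 + 6
13 = 2×6 + 1
6 = 6×1 + 0
gcd = 1, so the inverse exists. Back-substitute:
1 = 13 − 2·6
1 = −2·97 + 15·13
1 = 15·401 − 62·97
1 = −62·2904 + 449·401
1 = 449·3305 − 511·2904
1 = −511·12819 + 1982·3305
1 = 1982·28943 − 4475·12819
1 = −4475·157534 + 24357·28943
1 = 24357·501545 − 77546·157534
1 = −77546·1662169 + 256995·501545
So 501545·256995 ≡ 1 (mod 1662169).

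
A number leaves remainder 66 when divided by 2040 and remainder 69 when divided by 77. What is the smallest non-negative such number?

Write x = 66 + 2040·k. Then 2040·k ≡ 69 − 66 ≡ 3 (mod 77).
Need 2040⁻¹ mod 77. Extended Euclid on (77, 38):
77 = 2*38 + 1
38 = 38*1 + 0
Back-substitute:
1 = 77 − 2·38
2040⁻¹ ≡ 75 (mod 77), so k ≡ 75·3 ≡ 71 (mod 77).
x = 66 + 2040·71 = 144906.

144906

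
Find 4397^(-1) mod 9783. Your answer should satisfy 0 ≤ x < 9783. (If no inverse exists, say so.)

3017

gcd(9783, 4397) by repeated division:
9783 = 2*4397 + 989
4397 = 4*989 + 441
989 = 2*441 + 107
441 = 4*107 + 13
107 = 8*13 + 3
13 = 4*3 + 1
3 = 3*1 + 0
Since gcd(4397, 9783) = 1, back-substitute to write 1 as a combination:
1 = 13 − 4·3
1 = −4·107 + 33·13
1 = 33·441 − 136·107
1 = −136·989 + 305·441
1 = 305·4397 − 1356·989
1 = −1356·9783 + 3017·4397
So 4397·3017 ≡ 1 (mod 9783).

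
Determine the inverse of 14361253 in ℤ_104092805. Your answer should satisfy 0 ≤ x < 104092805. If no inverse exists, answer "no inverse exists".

25321852

Apply the Euclidean algorithm to 104092805 and 14361253:
104092805 = 7*14361253 + 3564034
14361253 = 4*3564034 + 105117
3564034 = 33*105117 + 95173
105117 = 1*95173 + 9944
95173 = 9*9944 + 5677
9944 = 1*5677 + 4267
5677 = 1*4267 + 1410
4267 = 3*1410 + 37
1410 = 38*37 + 4
37 = 9*4 + 1
4 = 4*1 + 0
gcd = 1, so the inverse exists. Back-substitute:
1 = 37 − 9·4
1 = −9·1410 + 343·37
1 = 343·4267 − 1038·1410
1 = −1038·5677 + 1381·4267
1 = 1381·9944 − 2419·5677
1 = −2419·95173 + 23152·9944
1 = 23152·105117 − 25571·95173
1 = −25571·3564034 + 866995·105117
1 = 866995·14361253 − 3493551·3564034
1 = −3493551·104092805 + 25321852·14361253
So 14361253·25321852 ≡ 1 (mod 104092805).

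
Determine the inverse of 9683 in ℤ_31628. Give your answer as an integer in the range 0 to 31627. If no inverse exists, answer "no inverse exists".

Run Euclid on (31628, 9683):
31628 = 3·9683 + 2579
9683 = 3·2579 + 1946
2579 = 1·1946 + 633
1946 = 3·633 + 47
633 = 13·47 + 22
47 = 2·22 + 3
22 = 7·3 + 1
3 = 3·1 + 0
gcd = 1, so the inverse exists. Back-substitute:
1 = 22 − 7·3
1 = −7·47 + 15·22
1 = 15·633 − 202·47
1 = −202·1946 + 621·633
1 = 621·2579 − 823·1946
1 = −823·9683 + 3090·2579
1 = 3090·31628 − 10093·9683
So 9683·(-10093) ≡ 1 (mod 31628), and -10093 ≡ 21535 (mod 31628).

21535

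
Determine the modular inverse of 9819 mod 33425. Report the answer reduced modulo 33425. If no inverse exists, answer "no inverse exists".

19029

Run Euclid on (33425, 9819):
33425 = 3×9819 + 3968
9819 = 2×3968 + 1883
3968 = 2×1883 + 202
1883 = 9×202 + 65
202 = 3×65 + 7
65 = 9×7 + 2
7 = 3×2 + 1
2 = 2×1 + 0
gcd = 1, so the inverse exists. Back-substitute:
1 = 7 − 3·2
1 = −3·65 + 28·7
1 = 28·202 − 87·65
1 = −87·1883 + 811·202
1 = 811·3968 − 1709·1883
1 = −1709·9819 + 4229·3968
1 = 4229·33425 − 14396·9819
Hence 9819⁻¹ ≡ -14396 ≡ 19029 (mod 33425).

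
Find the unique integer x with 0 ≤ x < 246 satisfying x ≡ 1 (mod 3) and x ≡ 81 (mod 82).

Write x = 1 + 3·k. Then 3·k ≡ 81 − 1 ≡ 80 (mod 82).
Need 3⁻¹ mod 82. Extended Euclid on (82, 3):
82 = 27×3 + 1
3 = 3×1 + 0
Back-substitute:
1 = 82 − 27·3
3⁻¹ ≡ 55 (mod 82), so k ≡ 55·80 ≡ 54 (mod 82).
x = 1 + 3·54 = 163.

163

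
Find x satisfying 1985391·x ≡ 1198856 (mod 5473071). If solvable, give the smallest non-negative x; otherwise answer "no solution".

gcd(1985391, 5473071):
5473071 = 2*1985391 + 1502289
1985391 = 1*1502289 + 483102
1502289 = 3*483102 + 52983
483102 = 9*52983 + 6255
52983 = 8*6255 + 2943
6255 = 2*2943 + 369
2943 = 7*369 + 360
369 = 1*360 + 9
360 = 40*9 + 0
gcd = 9, but 9 ∤ 1198856, so the congruence has no solution.

no solution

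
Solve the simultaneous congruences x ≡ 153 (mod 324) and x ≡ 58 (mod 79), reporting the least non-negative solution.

Write x = 153 + 324·k. Then 324·k ≡ 58 − 153 ≡ 63 (mod 79).
Need 324⁻¹ mod 79. Extended Euclid on (79, 8):
79 = 9*8 + 7
8 = 1*7 + 1
7 = 7*1 + 0
Back-substitute:
1 = 8 − 7
1 = −79 + 10·8
324⁻¹ ≡ 10 (mod 79), so k ≡ 10·63 ≡ 77 (mod 79).
x = 153 + 324·77 = 25101.

25101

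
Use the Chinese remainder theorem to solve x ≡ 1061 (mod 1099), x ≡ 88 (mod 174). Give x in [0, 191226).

145030

Write x = 1061 + 1099·k. Then 1099·k ≡ 88 − 1061 ≡ 71 (mod 174).
Need 1099⁻¹ mod 174. Extended Euclid on (174, 55):
174 = 3×55 + 9
55 = 6×9 + 1
9 = 9×1 + 0
Back-substitute:
1 = 55 − 6·9
1 = −6·174 + 19·55
1099⁻¹ ≡ 19 (mod 174), so k ≡ 19·71 ≡ 131 (mod 174).
x = 1061 + 1099·131 = 145030.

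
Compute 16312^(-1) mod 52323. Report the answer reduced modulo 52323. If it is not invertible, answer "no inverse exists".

Run Euclid on (52323, 16312):
52323 = 3·16312 + 3387
16312 = 4·3387 + 2764
3387 = 1·2764 + 623
2764 = 4·623 + 272
623 = 2·272 + 79
272 = 3·79 + 35
79 = 2·35 + 9
35 = 3·9 + 8
9 = 1·8 + 1
8 = 8·1 + 0
gcd = 1, so the inverse exists. Back-substitute:
1 = 9 − 8
1 = −35 + 4·9
1 = 4·79 − 9·35
1 = −9·272 + 31·79
1 = 31·623 − 71·272
1 = −71·2764 + 315·623
1 = 315·3387 − 386·2764
1 = −386·16312 + 1859·3387
1 = 1859·52323 − 5963·16312
Thus 16312·(-5963) ≡ 1 (mod 52323); reducing, -5963 mod 52323 = 46360.

46360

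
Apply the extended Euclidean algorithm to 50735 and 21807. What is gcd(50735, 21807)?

Euclidean algorithm:
50735 = 2*21807 + 7121
21807 = 3*7121 + 444
7121 = 16*444 + 17
444 = 26*17 + 2
17 = 8*2 + 1
2 = 2*1 + 0
gcd(50735, 21807) = 1.
Express as a combination:
1 = 17 − 8·2
1 = −8·444 + 209·17
1 = 209·7121 − 3352·444
1 = −3352·21807 + 10265·7121
1 = 10265·50735 − 23882·21807
So 1 = (10265)·50735 + (-23882)·21807.

1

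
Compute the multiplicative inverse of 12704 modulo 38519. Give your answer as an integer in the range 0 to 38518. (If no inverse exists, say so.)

Apply the Euclidean algorithm to 38519 and 12704:
38519 = 3×12704 + 407
12704 = 31×407 + 87
407 = 4×87 + 59
87 = 1×59 + 28
59 = 2×28 + 3
28 = 9×3 + 1
3 = 3×1 + 0
gcd = 1, so the inverse exists. Back-substitute:
1 = 28 − 9·3
1 = −9·59 + 19·28
1 = 19·87 − 28·59
1 = −28·407 + 131·87
1 = 131·12704 − 4089·407
1 = −4089·38519 + 12398·12704
So 12704·12398 ≡ 1 (mod 38519).

12398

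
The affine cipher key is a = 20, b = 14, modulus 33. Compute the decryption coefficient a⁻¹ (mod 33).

Run Euclid on (33, 20):
33 = 1×20 + 13
20 = 1×13 + 7
13 = 1×7 + 6
7 = 1×6 + 1
6 = 6×1 + 0
Since gcd(20, 33) = 1, back-substitute to write 1 as a combination:
1 = 7 − 6
1 = −13 + 2·7
1 = 2·20 − 3·13
1 = −3·33 + 5·20
So 20·5 ≡ 1 (mod 33).

5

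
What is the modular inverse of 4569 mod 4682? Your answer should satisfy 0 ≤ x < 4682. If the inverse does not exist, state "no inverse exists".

Extended Euclidean algorithm:
4682 = 1·4569 + 113
4569 = 40·113 + 49
113 = 2·49 + 15
49 = 3·15 + 4
15 = 3·4 + 3
4 = 1·3 + 1
3 = 3·1 + 0
The gcd is 1. Working backward:
1 = 4 − 3
1 = −15 + 4·4
1 = 4·49 − 13·15
1 = −13·113 + 30·49
1 = 30·4569 − 1213·113
1 = −1213·4682 + 1243·4569
So 4569·1243 ≡ 1 (mod 4682).

1243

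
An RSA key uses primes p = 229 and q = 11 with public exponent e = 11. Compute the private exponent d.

1451

φ(n) = (p−1)(q−1) = 228·10 = 2280.
Need d with 11·d ≡ 1 (mod 2280). Apply the extended Euclidean algorithm:
2280 = 207·11 + 3
11 = 3·3 + 2
3 = 1·2 + 1
2 = 2·1 + 0
Back-substitute:
1 = 3 − 2
1 = −11 + 4·3
1 = 4·2280 − 829·11
So 11·(-829) ≡ 1 (mod 2280), hence d ≡ -829 ≡ 1451 (mod 2280).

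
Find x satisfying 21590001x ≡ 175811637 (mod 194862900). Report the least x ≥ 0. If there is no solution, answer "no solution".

First find gcd(21590001, 194862900):
194862900 = 9*21590001 + 552891
21590001 = 39*552891 + 27252
552891 = 20*27252 + 7851
27252 = 3*7851 + 3699
7851 = 2*3699 + 453
3699 = 8*453 + 75
453 = 6*75 + 3
75 = 25*3 + 0
gcd = 3 and 3 | 175811637, so solutions exist. Divide through by 3: 7196667x ≡ 58603879 (mod 64954300).
Now find 7196667⁻¹ mod 64954300:
64954300 = 9·7196667 + 184297
7196667 = 39·184297 + 9084
184297 = 20·9084 + 2617
9084 = 3·2617 + 1233
2617 = 2·1233 + 151
1233 = 8·151 + 25
151 = 6·25 + 1
25 = 25·1 + 0
Back-substitute:
1 = 151 − 6·25
1 = −6·1233 + 49·151
1 = 49·2617 − 104·1233
1 = −104·9084 + 361·2617
1 = 361·184297 − 7324·9084
1 = −7324·7196667 + 285997·184297
1 = 285997·64954300 − 2581297·7196667
So 7196667·(-2581297) ≡ 1 (mod 64954300), i.e. 7196667⁻¹ ≡ 62373003.
Then x ≡ 62373003·58603879 ≡ 847937 (mod 64954300); the smallest non-negative solution is x = 847937.

847937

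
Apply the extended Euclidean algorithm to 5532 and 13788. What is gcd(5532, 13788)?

12

Apply Euclid's algorithm to 13788 and 5532:
13788 = 2·5532 + 2724
5532 = 2·2724 + 84
2724 = 32·84 + 36
84 = 2·36 + 12
36 = 3·12 + 0
gcd(5532, 13788) = 12.
Express as a combination:
12 = 84 − 2·36
12 = −2·2724 + 65·84
12 = 65·5532 − 132·2724
12 = −132·13788 + 329·5532
So 12 = (-132)·13788 + (329)·5532.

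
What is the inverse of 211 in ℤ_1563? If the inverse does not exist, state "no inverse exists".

1363

gcd(1563, 211) by repeated division:
1563 = 7×211 + 86
211 = 2×86 + 39
86 = 2×39 + 8
39 = 4×8 + 7
8 = 1×7 + 1
7 = 7×1 + 0
Since gcd(211, 1563) = 1, back-substitute to write 1 as a combination:
1 = 8 − 7
1 = −39 + 5·8
1 = 5·86 − 11·39
1 = −11·211 + 27·86
1 = 27·1563 − 200·211
Hence 211⁻¹ ≡ -200 ≡ 1363 (mod 1563).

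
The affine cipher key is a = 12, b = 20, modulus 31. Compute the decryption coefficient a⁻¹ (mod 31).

Run Euclid on (31, 12):
31 = 2×12 + 7
12 = 1×7 + 5
7 = 1×5 + 2
5 = 2×2 + 1
2 = 2×1 + 0
Since gcd(12, 31) = 1, back-substitute to write 1 as a combination:
1 = 5 − 2·2
1 = −2·7 + 3·5
1 = 3·12 − 5·7
1 = −5·31 + 13·12
So 12·13 ≡ 1 (mod 31).

13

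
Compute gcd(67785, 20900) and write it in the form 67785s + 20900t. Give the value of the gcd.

5

Repeated division:
67785 = 3×20900 + 5085
20900 = 4×5085 + 560
5085 = 9×560 + 45
560 = 12×45 + 20
45 = 2×20 + 5
20 = 4×5 + 0
gcd(67785, 20900) = 5.
Back-substituting:
5 = 45 − 2·20
5 = −2·560 + 25·45
5 = 25·5085 − 227·560
5 = −227·20900 + 933·5085
5 = 933·67785 − 3026·20900
So 5 = (933)·67785 + (-3026)·20900.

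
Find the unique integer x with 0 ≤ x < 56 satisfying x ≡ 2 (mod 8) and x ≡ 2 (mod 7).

Write x = 2 + 8·k. Then 8·k ≡ 2 − 2 ≡ 0 (mod 7).
Need 8⁻¹ mod 7. Extended Euclid on (7, 1):
7 = 7*1 + 0
8⁻¹ ≡ 1 (mod 7), so k ≡ 1·0 ≡ 0 (mod 7).
x = 2 + 8·0 = 2.

2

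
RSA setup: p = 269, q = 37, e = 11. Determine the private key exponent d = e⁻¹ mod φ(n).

8771

φ(n) = (p−1)(q−1) = 268·36 = 9648.
Need d with 11·d ≡ 1 (mod 9648). Apply the extended Euclidean algorithm:
9648 = 877*11 + 1
11 = 11*1 + 0
Back-substitute:
1 = 9648 − 877·11
So 11·(-877) ≡ 1 (mod 9648), hence d ≡ -877 ≡ 8771 (mod 9648).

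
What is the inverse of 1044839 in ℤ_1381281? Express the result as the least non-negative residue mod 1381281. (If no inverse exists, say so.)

595367

gcd(1381281, 1044839) by repeated division:
1381281 = 1×1044839 + 336442
1044839 = 3×336442 + 35513
336442 = 9×35513 + 16825
35513 = 2×16825 + 1863
16825 = 9×1863 + 58
1863 = 32×58 + 7
58 = 8×7 + 2
7 = 3×2 + 1
2 = 2×1 + 0
Since gcd(1044839, 1381281) = 1, back-substitute to write 1 as a combination:
1 = 7 − 3·2
1 = −3·58 + 25·7
1 = 25·1863 − 803·58
1 = −803·16825 + 7252·1863
1 = 7252·35513 − 15307·16825
1 = −15307·336442 + 145015·35513
1 = 145015·1044839 − 450352·336442
1 = −450352·1381281 + 595367·1044839
So 1044839·595367 ≡ 1 (mod 1381281).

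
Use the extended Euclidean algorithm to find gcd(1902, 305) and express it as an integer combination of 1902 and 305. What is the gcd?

1

Apply Euclid's algorithm to 1902 and 305:
1902 = 6×305 + 72
305 = 4×72 + 17
72 = 4×17 + 4
17 = 4×4 + 1
4 = 4×1 + 0
gcd(1902, 305) = 1.
Back-substituting:
1 = 17 − 4·4
1 = −4·72 + 17·17
1 = 17·305 − 72·72
1 = −72·1902 + 449·305
So 1 = (-72)·1902 + (449)·305.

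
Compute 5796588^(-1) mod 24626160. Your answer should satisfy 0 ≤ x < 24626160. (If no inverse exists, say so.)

no inverse exists

Compute gcd(5796588, 24626160):
24626160 = 4×5796588 + 1439808
5796588 = 4×1439808 + 37356
1439808 = 38×37356 + 20280
37356 = 1×20280 + 17076
20280 = 1×17076 + 3204
17076 = 5×3204 + 1056
3204 = 3×1056 + 36
1056 = 29×36 + 12
36 = 3×12 + 0
gcd(5796588, 24626160) = 12 ≠ 1, so 5796588 has no multiplicative inverse modulo 24626160.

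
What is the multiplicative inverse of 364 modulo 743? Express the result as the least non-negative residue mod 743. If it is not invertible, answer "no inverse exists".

198

Run Euclid on (743, 364):
743 = 2·364 + 15
364 = 24·15 + 4
15 = 3·4 + 3
4 = 1·3 + 1
3 = 3·1 + 0
gcd = 1, so the inverse exists. Back-substitute:
1 = 4 − 3
1 = −15 + 4·4
1 = 4·364 − 97·15
1 = −97·743 + 198·364
So 364·198 ≡ 1 (mod 743).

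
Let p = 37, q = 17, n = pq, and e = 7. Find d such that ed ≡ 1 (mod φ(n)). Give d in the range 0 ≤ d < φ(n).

247

φ(n) = (p−1)(q−1) = 36·16 = 576.
Need d with 7·d ≡ 1 (mod 576). Apply the extended Euclidean algorithm:
576 = 82*7 + 2
7 = 3*2 + 1
2 = 2*1 + 0
Back-substitute:
1 = 7 − 3·2
1 = −3·576 + 247·7
So 7·247 ≡ 1 (mod 576), hence d = 247.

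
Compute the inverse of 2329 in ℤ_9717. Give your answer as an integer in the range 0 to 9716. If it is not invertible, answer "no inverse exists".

Apply the Euclidean algorithm to 9717 and 2329:
9717 = 4·2329 + 401
2329 = 5·401 + 324
401 = 1·324 + 77
324 = 4·77 + 16
77 = 4·16 + 13
16 = 1·13 + 3
13 = 4·3 + 1
3 = 3·1 + 0
The gcd is 1. Working backward:
1 = 13 − 4·3
1 = −4·16 + 5·13
1 = 5·77 − 24·16
1 = −24·324 + 101·77
1 = 101·401 − 125·324
1 = −125·2329 + 726·401
1 = 726·9717 − 3029·2329
Hence 2329⁻¹ ≡ -3029 ≡ 6688 (mod 9717).

6688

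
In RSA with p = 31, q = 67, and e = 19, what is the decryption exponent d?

φ(n) = (p−1)(q−1) = 30·66 = 1980.
Need d with 19·d ≡ 1 (mod 1980). Apply the extended Euclidean algorithm:
1980 = 104×19 + 4
19 = 4×4 + 3
4 = 1×3 + 1
3 = 3×1 + 0
Back-substitute:
1 = 4 − 3
1 = −19 + 5·4
1 = 5·1980 − 521·19
So 19·(-521) ≡ 1 (mod 1980), hence d ≡ -521 ≡ 1459 (mod 1980).

1459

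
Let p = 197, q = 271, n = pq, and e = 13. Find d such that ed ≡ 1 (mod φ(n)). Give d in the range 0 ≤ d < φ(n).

φ(n) = (p−1)(q−1) = 196·270 = 52920.
Need d with 13·d ≡ 1 (mod 52920). Apply the extended Euclidean algorithm:
52920 = 4070×13 + 10
13 = 1×10 + 3
10 = 3×3 + 1
3 = 3×1 + 0
Back-substitute:
1 = 10 − 3·3
1 = −3·13 + 4·10
1 = 4·52920 − 16283·13
So 13·(-16283) ≡ 1 (mod 52920), hence d ≡ -16283 ≡ 36637 (mod 52920).

36637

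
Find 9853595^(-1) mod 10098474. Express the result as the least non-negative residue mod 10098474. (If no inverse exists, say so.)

Run Euclid on (10098474, 9853595):
10098474 = 1×9853595 + 244879
9853595 = 40×244879 + 58435
244879 = 4×58435 + 11139
58435 = 5×11139 + 2740
11139 = 4×2740 + 179
2740 = 15×179 + 55
179 = 3×55 + 14
55 = 3×14 + 13
14 = 1×13 + 1
13 = 13×1 + 0
Since gcd(9853595, 10098474) = 1, back-substitute to write 1 as a combination:
1 = 14 − 13
1 = −55 + 4·14
1 = 4·179 − 13·55
1 = −13·2740 + 199·179
1 = 199·11139 − 809·2740
1 = −809·58435 + 4244·11139
1 = 4244·244879 − 17785·58435
1 = −17785·9853595 + 715644·244879
1 = 715644·10098474 − 733429·9853595
So 9853595·(-733429) ≡ 1 (mod 10098474), and -733429 ≡ 9365045 (mod 10098474).

9365045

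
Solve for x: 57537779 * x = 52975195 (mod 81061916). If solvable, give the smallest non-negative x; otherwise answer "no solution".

First find gcd(57537779, 81061916):
81061916 = 1·57537779 + 23524137
57537779 = 2·23524137 + 10489505
23524137 = 2·10489505 + 2545127
10489505 = 4·2545127 + 308997
2545127 = 8·308997 + 73151
308997 = 4·73151 + 16393
73151 = 4·16393 + 7579
16393 = 2·7579 + 1235
7579 = 6·1235 + 169
1235 = 7·169 + 52
169 = 3·52 + 13
52 = 4·13 + 0
gcd = 13 and 13 | 52975195, so solutions exist. Divide through by 13: 4425983x ≡ 4075015 (mod 6235532).
Now find 4425983⁻¹ mod 6235532:
6235532 = 1*4425983 + 1809549
4425983 = 2*1809549 + 806885
1809549 = 2*806885 + 195779
806885 = 4*195779 + 23769
195779 = 8*23769 + 5627
23769 = 4*5627 + 1261
5627 = 4*1261 + 583
1261 = 2*583 + 95
583 = 6*95 + 13
95 = 7*13 + 4
13 = 3*4 + 1
4 = 4*1 + 0
Back-substitute:
1 = 13 − 3·4
1 = −3·95 + 22·13
1 = 22·583 − 135·95
1 = −135·1261 + 292·583
1 = 292·5627 − 1303·1261
1 = −1303·23769 + 5504·5627
1 = 5504·195779 − 45335·23769
1 = −45335·806885 + 186844·195779
1 = 186844·1809549 − 419023·806885
1 = −419023·4425983 + 1024890·1809549
1 = 1024890·6235532 − 1443913·4425983
So 4425983·(-1443913) ≡ 1 (mod 6235532), i.e. 4425983⁻¹ ≡ 4791619.
Then x ≡ 4791619·4075015 ≡ 5572145 (mod 6235532); the smallest non-negative solution is x = 5572145.

5572145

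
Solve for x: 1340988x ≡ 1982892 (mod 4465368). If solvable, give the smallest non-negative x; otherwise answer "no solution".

152165

First find gcd(1340988, 4465368):
4465368 = 3*1340988 + 442404
1340988 = 3*442404 + 13776
442404 = 32*13776 + 1572
13776 = 8*1572 + 1200
1572 = 1*1200 + 372
1200 = 3*372 + 84
372 = 4*84 + 36
84 = 2*36 + 12
36 = 3*12 + 0
gcd = 12 and 12 | 1982892, so solutions exist. Divide through by 12: 111749x ≡ 165241 (mod 372114).
Now find 111749⁻¹ mod 372114:
372114 = 3×111749 + 36867
111749 = 3×36867 + 1148
36867 = 32×1148 + 131
1148 = 8×131 + 100
131 = 1×100 + 31
100 = 3×31 + 7
31 = 4×7 + 3
7 = 2×3 + 1
3 = 3×1 + 0
Back-substitute:
1 = 7 − 2·3
1 = −2·31 + 9·7
1 = 9·100 − 29·31
1 = −29·131 + 38·100
1 = 38·1148 − 333·131
1 = −333·36867 + 10694·1148
1 = 10694·111749 − 32415·36867
1 = −32415·372114 + 107939·111749
So 111749⁻¹ ≡ 107939 (mod 372114).
Then x ≡ 107939·165241 ≡ 152165 (mod 372114); the smallest non-negative solution is x = 152165.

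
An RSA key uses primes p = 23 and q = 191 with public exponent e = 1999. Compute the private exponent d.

φ(n) = (p−1)(q−1) = 22·190 = 4180.
Need d with 1999·d ≡ 1 (mod 4180). Apply the extended Euclidean algorithm:
4180 = 2·1999 + 182
1999 = 10·182 + 179
182 = 1·179 + 3
179 = 59·3 + 2
3 = 1·2 + 1
2 = 2·1 + 0
Back-substitute:
1 = 3 − 2
1 = −179 + 60·3
1 = 60·182 − 61·179
1 = −61·1999 + 670·182
1 = 670·4180 − 1401·1999
So 1999·(-1401) ≡ 1 (mod 4180), hence d ≡ -1401 ≡ 2779 (mod 4180).

2779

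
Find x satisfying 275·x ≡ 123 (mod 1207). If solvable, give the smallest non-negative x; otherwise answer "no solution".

First find gcd(275, 1207):
1207 = 4×275 + 107
275 = 2×107 + 61
107 = 1×61 + 46
61 = 1×46 + 15
46 = 3×15 + 1
15 = 15×1 + 0
gcd = 1, so a unique solution mod 1207 exists.
Back-substitute for the Bézout coefficients:
1 = 46 − 3·15
1 = −3·61 + 4·46
1 = 4·107 − 7·61
1 = −7·275 + 18·107
1 = 18·1207 − 79·275
So 275·(-79) ≡ 1 (mod 1207), giving 275⁻¹ ≡ 1128.
x ≡ 275⁻¹·123 ≡ 1128·123 ≡ 1146 (mod 1207).

1146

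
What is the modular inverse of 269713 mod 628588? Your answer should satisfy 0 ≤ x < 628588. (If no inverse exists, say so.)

Apply the Euclidean algorithm to 628588 and 269713:
628588 = 2×269713 + 89162
269713 = 3×89162 + 2227
89162 = 40×2227 + 82
2227 = 27×82 + 13
82 = 6×13 + 4
13 = 3×4 + 1
4 = 4×1 + 0
Since gcd(269713, 628588) = 1, back-substitute to write 1 as a combination:
1 = 13 − 3·4
1 = −3·82 + 19·13
1 = 19·2227 − 516·82
1 = −516·89162 + 20659·2227
1 = 20659·269713 − 62493·89162
1 = −62493·628588 + 145645·269713
So 269713·145645 ≡ 1 (mod 628588).

145645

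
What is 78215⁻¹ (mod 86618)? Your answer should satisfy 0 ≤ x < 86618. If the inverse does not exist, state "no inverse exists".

gcd(86618, 78215) by repeated division:
86618 = 1*78215 + 8403
78215 = 9*8403 + 2588
8403 = 3*2588 + 639
2588 = 4*639 + 32
639 = 19*32 + 31
32 = 1*31 + 1
31 = 31*1 + 0
gcd = 1, so the inverse exists. Back-substitute:
1 = 32 − 31
1 = −639 + 20·32
1 = 20·2588 − 81·639
1 = −81·8403 + 263·2588
1 = 263·78215 − 2448·8403
1 = −2448·86618 + 2711·78215
So 78215·2711 ≡ 1 (mod 86618).

2711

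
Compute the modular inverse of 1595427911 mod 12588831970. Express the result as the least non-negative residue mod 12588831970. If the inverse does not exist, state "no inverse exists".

Compute gcd(1595427911, 12588831970):
12588831970 = 7·1595427911 + 1420836593
1595427911 = 1·1420836593 + 174591318
1420836593 = 8·174591318 + 24106049
174591318 = 7·24106049 + 5848975
24106049 = 4·5848975 + 710149
5848975 = 8·710149 + 167783
710149 = 4·167783 + 39017
167783 = 4·39017 + 11715
39017 = 3·11715 + 3872
11715 = 3·3872 + 99
3872 = 39·99 + 11
99 = 9·11 + 0
The gcd is 11, not 1, hence no inverse exists.

no inverse exists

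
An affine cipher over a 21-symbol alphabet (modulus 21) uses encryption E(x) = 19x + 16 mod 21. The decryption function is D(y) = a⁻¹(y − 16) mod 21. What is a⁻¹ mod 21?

10

Apply the Euclidean algorithm to 21 and 19:
21 = 1*19 + 2
19 = 9*2 + 1
2 = 2*1 + 0
Since gcd(19, 21) = 1, back-substitute to write 1 as a combination:
1 = 19 − 9·2
1 = −9·21 + 10·19
So 19·10 ≡ 1 (mod 21).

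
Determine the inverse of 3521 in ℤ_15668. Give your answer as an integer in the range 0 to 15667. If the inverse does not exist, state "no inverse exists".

13937

Extended Euclidean algorithm:
15668 = 4*3521 + 1584
3521 = 2*1584 + 353
1584 = 4*353 + 172
353 = 2*172 + 9
172 = 19*9 + 1
9 = 9*1 + 0
Since gcd(3521, 15668) = 1, back-substitute to write 1 as a combination:
1 = 172 − 19·9
1 = −19·353 + 39·172
1 = 39·1584 − 175·353
1 = −175·3521 + 389·1584
1 = 389·15668 − 1731·3521
So 3521·(-1731) ≡ 1 (mod 15668), and -1731 ≡ 13937 (mod 15668).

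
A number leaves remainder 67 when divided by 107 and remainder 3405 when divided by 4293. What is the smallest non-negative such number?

Write x = 67 + 107·k. Then 107·k ≡ 3405 − 67 ≡ 3338 (mod 4293).
Need 107⁻¹ mod 4293. Extended Euclid on (4293, 107):
4293 = 40×107 + 13
107 = 8×13 + 3
13 = 4×3 + 1
3 = 3×1 + 0
Back-substitute:
1 = 13 − 4·3
1 = −4·107 + 33·13
1 = 33·4293 − 1324·107
107⁻¹ ≡ 2969 (mod 4293), so k ≡ 2969·3338 ≡ 2278 (mod 4293).
x = 67 + 107·2278 = 243813.

243813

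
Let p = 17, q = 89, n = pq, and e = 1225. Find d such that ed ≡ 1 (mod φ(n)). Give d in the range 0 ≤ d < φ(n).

φ(n) = (p−1)(q−1) = 16·88 = 1408.
Need d with 1225·d ≡ 1 (mod 1408). Apply the extended Euclidean algorithm:
1408 = 1·1225 + 183
1225 = 6·183 + 127
183 = 1·127 + 56
127 = 2·56 + 15
56 = 3·15 + 11
15 = 1·11 + 4
11 = 2·4 + 3
4 = 1·3 + 1
3 = 3·1 + 0
Back-substitute:
1 = 4 − 3
1 = −11 + 3·4
1 = 3·15 − 4·11
1 = −4·56 + 15·15
1 = 15·127 − 34·56
1 = −34·183 + 49·127
1 = 49·1225 − 328·183
1 = −328·1408 + 377·1225
So 1225·377 ≡ 1 (mod 1408), hence d = 377.

377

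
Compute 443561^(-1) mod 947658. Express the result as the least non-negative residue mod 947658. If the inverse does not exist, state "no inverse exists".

gcd(947658, 443561) by repeated division:
947658 = 2*443561 + 60536
443561 = 7*60536 + 19809
60536 = 3*19809 + 1109
19809 = 17*1109 + 956
1109 = 1*956 + 153
956 = 6*153 + 38
153 = 4*38 + 1
38 = 38*1 + 0
The gcd is 1. Working backward:
1 = 153 − 4·38
1 = −4·956 + 25·153
1 = 25·1109 − 29·956
1 = −29·19809 + 518·1109
1 = 518·60536 − 1583·19809
1 = −1583·443561 + 11599·60536
1 = 11599·947658 − 24781·443561
So 443561·(-24781) ≡ 1 (mod 947658), and -24781 ≡ 922877 (mod 947658).

922877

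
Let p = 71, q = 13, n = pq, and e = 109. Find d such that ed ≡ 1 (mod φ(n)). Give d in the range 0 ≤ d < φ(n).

709

φ(n) = (p−1)(q−1) = 70·12 = 840.
Need d with 109·d ≡ 1 (mod 840). Apply the extended Euclidean algorithm:
840 = 7·109 + 77
109 = 1·77 + 32
77 = 2·32 + 13
32 = 2·13 + 6
13 = 2·6 + 1
6 = 6·1 + 0
Back-substitute:
1 = 13 − 2·6
1 = −2·32 + 5·13
1 = 5·77 − 12·32
1 = −12·109 + 17·77
1 = 17·840 − 131·109
So 109·(-131) ≡ 1 (mod 840), hence d ≡ -131 ≡ 709 (mod 840).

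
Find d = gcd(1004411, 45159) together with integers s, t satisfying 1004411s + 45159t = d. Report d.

1

Repeated division:
1004411 = 22*45159 + 10913
45159 = 4*10913 + 1507
10913 = 7*1507 + 364
1507 = 4*364 + 51
364 = 7*51 + 7
51 = 7*7 + 2
7 = 3*2 + 1
2 = 2*1 + 0
gcd(1004411, 45159) = 1.
Working backward:
1 = 7 − 3·2
1 = −3·51 + 22·7
1 = 22·364 − 157·51
1 = −157·1507 + 650·364
1 = 650·10913 − 4707·1507
1 = −4707·45159 + 19478·10913
1 = 19478·1004411 − 433223·45159
So 1 = (19478)·1004411 + (-433223)·45159.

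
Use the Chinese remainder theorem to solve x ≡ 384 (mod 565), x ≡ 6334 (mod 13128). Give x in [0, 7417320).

7226734

Write x = 384 + 565·k. Then 565·k ≡ 6334 − 384 ≡ 5950 (mod 13128).
Need 565⁻¹ mod 13128. Extended Euclid on (13128, 565):
13128 = 23·565 + 133
565 = 4·133 + 33
133 = 4·33 + 1
33 = 33·1 + 0
Back-substitute:
1 = 133 − 4·33
1 = −4·565 + 17·133
1 = 17·13128 − 395·565
565⁻¹ ≡ 12733 (mod 13128), so k ≡ 12733·5950 ≡ 12790 (mod 13128).
x = 384 + 565·12790 = 7226734.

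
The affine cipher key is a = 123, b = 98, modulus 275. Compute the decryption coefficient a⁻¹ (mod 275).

237

Extended Euclidean algorithm:
275 = 2*123 + 29
123 = 4*29 + 7
29 = 4*7 + 1
7 = 7*1 + 0
gcd = 1, so the inverse exists. Back-substitute:
1 = 29 − 4·7
1 = −4·123 + 17·29
1 = 17·275 − 38·123
Hence 123⁻¹ ≡ -38 ≡ 237 (mod 275).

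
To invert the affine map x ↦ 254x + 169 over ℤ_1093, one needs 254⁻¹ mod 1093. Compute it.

951

Apply the Euclidean algorithm to 1093 and 254:
1093 = 4*254 + 77
254 = 3*77 + 23
77 = 3*23 + 8
23 = 2*8 + 7
8 = 1*7 + 1
7 = 7*1 + 0
The gcd is 1. Working backward:
1 = 8 − 7
1 = −23 + 3·8
1 = 3·77 − 10·23
1 = −10·254 + 33·77
1 = 33·1093 − 142·254
Thus 254·(-142) ≡ 1 (mod 1093); reducing, -142 mod 1093 = 951.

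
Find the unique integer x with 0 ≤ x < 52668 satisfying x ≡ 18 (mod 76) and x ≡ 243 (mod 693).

35586

Write x = 18 + 76·k. Then 76·k ≡ 243 − 18 ≡ 225 (mod 693).
Need 76⁻¹ mod 693. Extended Euclid on (693, 76):
693 = 9×76 + 9
76 = 8×9 + 4
9 = 2×4 + 1
4 = 4×1 + 0
Back-substitute:
1 = 9 − 2·4
1 = −2·76 + 17·9
1 = 17·693 − 155·76
76⁻¹ ≡ 538 (mod 693), so k ≡ 538·225 ≡ 468 (mod 693).
x = 18 + 76·468 = 35586.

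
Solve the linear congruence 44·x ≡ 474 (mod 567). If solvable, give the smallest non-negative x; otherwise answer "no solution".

First find gcd(44, 567):
567 = 12*44 + 39
44 = 1*39 + 5
39 = 7*5 + 4
5 = 1*4 + 1
4 = 4*1 + 0
gcd = 1, so a unique solution mod 567 exists.
Back-substitute for the Bézout coefficients:
1 = 5 − 4
1 = −39 + 8·5
1 = 8·44 − 9·39
1 = −9·567 + 116·44
So 44·(116) ≡ 1 (mod 567), giving 44⁻¹ ≡ 116.
x ≡ 44⁻¹·474 ≡ 116·474 ≡ 552 (mod 567).

552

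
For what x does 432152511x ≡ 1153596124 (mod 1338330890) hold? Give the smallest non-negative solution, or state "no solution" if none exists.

651258144

First find gcd(432152511, 1338330890):
1338330890 = 3·432152511 + 41873357
432152511 = 10·41873357 + 13418941
41873357 = 3·13418941 + 1616534
13418941 = 8·1616534 + 486669
1616534 = 3·486669 + 156527
486669 = 3·156527 + 17088
156527 = 9·17088 + 2735
17088 = 6·2735 + 678
2735 = 4·678 + 23
678 = 29·23 + 11
23 = 2·11 + 1
11 = 11·1 + 0
gcd = 1, so a unique solution mod 1338330890 exists.
Back-substitute for the Bézout coefficients:
1 = 23 − 2·11
1 = −2·678 + 59·23
1 = 59·2735 − 238·678
1 = −238·17088 + 1487·2735
1 = 1487·156527 − 13621·17088
1 = −13621·486669 + 42350·156527
1 = 42350·1616534 − 140671·486669
1 = −140671·13418941 + 1167718·1616534
1 = 1167718·41873357 − 3643825·13418941
1 = −3643825·432152511 + 37605968·41873357
1 = 37605968·1338330890 − 116461729·432152511
So 432152511·(-116461729) ≡ 1 (mod 1338330890), giving 432152511⁻¹ ≡ 1221869161.
x ≡ 432152511⁻¹·1153596124 ≡ 1221869161·1153596124 ≡ 651258144 (mod 1338330890).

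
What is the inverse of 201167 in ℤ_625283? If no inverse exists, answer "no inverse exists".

Extended Euclidean algorithm:
625283 = 3·201167 + 21782
201167 = 9·21782 + 5129
21782 = 4·5129 + 1266
5129 = 4·1266 + 65
1266 = 19·65 + 31
65 = 2·31 + 3
31 = 10·3 + 1
3 = 3·1 + 0
The gcd is 1. Working backward:
1 = 31 − 10·3
1 = −10·65 + 21·31
1 = 21·1266 − 409·65
1 = −409·5129 + 1657·1266
1 = 1657·21782 − 7037·5129
1 = −7037·201167 + 64990·21782
1 = 64990·625283 − 202007·201167
Thus 201167·(-202007) ≡ 1 (mod 625283); reducing, -202007 mod 625283 = 423276.

423276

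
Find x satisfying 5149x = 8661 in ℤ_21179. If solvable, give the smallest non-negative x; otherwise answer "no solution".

12074

First find gcd(5149, 21179):
21179 = 4*5149 + 583
5149 = 8*583 + 485
583 = 1*485 + 98
485 = 4*98 + 93
98 = 1*93 + 5
93 = 18*5 + 3
5 = 1*3 + 2
3 = 1*2 + 1
2 = 2*1 + 0
gcd = 1, so a unique solution mod 21179 exists.
Back-substitute for the Bézout coefficients:
1 = 3 − 2
1 = −5 + 2·3
1 = 2·93 − 37·5
1 = −37·98 + 39·93
1 = 39·485 − 193·98
1 = −193·583 + 232·485
1 = 232·5149 − 2049·583
1 = −2049·21179 + 8428·5149
So 5149·(8428) ≡ 1 (mod 21179), giving 5149⁻¹ ≡ 8428.
x ≡ 5149⁻¹·8661 ≡ 8428·8661 ≡ 12074 (mod 21179).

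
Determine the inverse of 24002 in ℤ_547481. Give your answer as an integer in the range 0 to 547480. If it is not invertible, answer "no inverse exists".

Compute gcd(24002, 547481):
547481 = 22·24002 + 19437
24002 = 1·19437 + 4565
19437 = 4·4565 + 1177
4565 = 3·1177 + 1034
1177 = 1·1034 + 143
1034 = 7·143 + 33
143 = 4·33 + 11
33 = 3·11 + 0
The gcd is 11, not 1, hence no inverse exists.

no inverse exists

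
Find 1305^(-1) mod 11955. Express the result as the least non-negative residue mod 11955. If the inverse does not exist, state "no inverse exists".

no inverse exists

Euclidean algorithm on 11955, 1305:
11955 = 9·1305 + 210
1305 = 6·210 + 45
210 = 4·45 + 30
45 = 1·30 + 15
30 = 2·15 + 0
The gcd is 15, not 1, hence no inverse exists.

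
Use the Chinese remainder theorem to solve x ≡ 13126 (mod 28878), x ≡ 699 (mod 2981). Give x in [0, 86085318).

8618770

Write x = 13126 + 28878·k. Then 28878·k ≡ 699 − 13126 ≡ 2478 (mod 2981).
Need 28878⁻¹ mod 2981. Extended Euclid on (2981, 2049):
2981 = 1*2049 + 932
2049 = 2*932 + 185
932 = 5*185 + 7
185 = 26*7 + 3
7 = 2*3 + 1
3 = 3*1 + 0
Back-substitute:
1 = 7 − 2·3
1 = −2·185 + 53·7
1 = 53·932 − 267·185
1 = −267·2049 + 587·932
1 = 587·2981 − 854·2049
28878⁻¹ ≡ 2127 (mod 2981), so k ≡ 2127·2478 ≡ 298 (mod 2981).
x = 13126 + 28878·298 = 8618770.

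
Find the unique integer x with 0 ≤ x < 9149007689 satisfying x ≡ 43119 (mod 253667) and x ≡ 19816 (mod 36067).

Write x = 43119 + 253667·k. Then 253667·k ≡ 19816 − 43119 ≡ 12764 (mod 36067).
Need 253667⁻¹ mod 36067. Extended Euclid on (36067, 1198):
36067 = 30×1198 + 127
1198 = 9×127 + 55
127 = 2×55 + 17
55 = 3×17 + 4
17 = 4×4 + 1
4 = 4×1 + 0
Back-substitute:
1 = 17 − 4·4
1 = −4·55 + 13·17
1 = 13·127 − 30·55
1 = −30·1198 + 283·127
1 = 283·36067 − 8520·1198
253667⁻¹ ≡ 27547 (mod 36067), so k ≡ 27547·12764 ≡ 28792 (mod 36067).
x = 43119 + 253667·28792 = 7303623383.

7303623383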